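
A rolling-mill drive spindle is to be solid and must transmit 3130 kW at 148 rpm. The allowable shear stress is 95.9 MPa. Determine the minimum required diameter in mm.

ω = 2π·148/60 = 15.50 rad/s, so T = P/ω = 3130×10³ / 15.50 = 202000 N·m.
For a solid shaft τ_max = 16T/(πd³), so d = (16T/(π τ_allow))^(1/3) = (16·202000/(π·9.59×10^7))^(1/3) = 0.2205 m.

221 mm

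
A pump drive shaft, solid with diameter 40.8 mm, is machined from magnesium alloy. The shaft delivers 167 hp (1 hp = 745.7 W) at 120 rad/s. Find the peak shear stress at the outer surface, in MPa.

ω = 120 rad/s, so T = P/ω = 167×745.7 / 120.0 = 1038 N·m.
J = πd⁴/32 = π(0.0408)⁴/32 = 2.720×10^-7 m⁴.
τ_max = T·r/J = 1038 × 0.0204 / 2.720×10^-7 = 7.782×10^7 Pa.

77.8 MPa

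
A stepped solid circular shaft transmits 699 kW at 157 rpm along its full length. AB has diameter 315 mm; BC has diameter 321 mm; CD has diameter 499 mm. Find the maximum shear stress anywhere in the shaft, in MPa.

ω = 2π·157/60 = 16.44 rad/s, so T = P/ω = 699×10³ / 16.44 = 42520 N·m.
Under the same torque, τ_max = 16T/(πd³) is largest where d is smallest — segment AB (d = 315 mm).
τ_max = 16·42520/(π·(0.315)³) = 6.928×10^6 Pa.

6.93 MPa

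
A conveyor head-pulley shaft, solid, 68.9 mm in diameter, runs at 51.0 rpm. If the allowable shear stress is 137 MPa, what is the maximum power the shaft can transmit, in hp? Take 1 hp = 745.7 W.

J = πd⁴/32 = π(0.0689)⁴/32 = 2.212×10^-6 m⁴.
T_max = τ_allow·J/r = 1.37×10^8 × 2.212×10^-6 / 0.0345 = 8798 N·m.
ω = 2π·51.0/60 = 5.341 rad/s, so P_max = T_max·ω = 4.699×10^4 W.

63.0 hp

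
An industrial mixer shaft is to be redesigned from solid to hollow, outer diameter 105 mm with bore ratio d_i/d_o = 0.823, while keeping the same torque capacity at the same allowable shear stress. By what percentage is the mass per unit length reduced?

Equal τ_max and T ⇒ the solid shaft needs d_s³ = d_o³(1−k⁴), so d_s = 105·(1−0.823⁴)^(1/3) = 85.57 mm.
Area ratio A_h/A_s = d_o²(1−k²)/d_s² = (1−k²)/(1−k⁴)^(2/3) = 0.4859.
Mass saving = 1 − 0.4859 = 51.4 %.

51.4 %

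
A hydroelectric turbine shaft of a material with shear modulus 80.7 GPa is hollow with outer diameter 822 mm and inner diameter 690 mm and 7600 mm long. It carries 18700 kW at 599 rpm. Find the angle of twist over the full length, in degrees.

0.0713°

ω = 2π·599/60 = 62.73 rad/s, so T = P/ω = 18700×10³ / 62.73 = 298100 N·m.
J = π(d_o⁴ − d_i⁴)/32 = π(0.822⁴ − 0.690⁴)/32 = 0.02257 m⁴.
θ = T·L/(G·J) = 298100 × 7.60 / (80.7×10⁹ × 0.02257) = 1.244×10^-3 rad.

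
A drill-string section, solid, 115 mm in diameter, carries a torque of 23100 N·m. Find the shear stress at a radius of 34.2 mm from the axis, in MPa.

46.0 MPa

J = πd⁴/32 = π(0.115)⁴/32 = 1.717×10^-5 m⁴.
Shear stress varies linearly with radius: τ = T·r/J = 23100 × 0.0342 / 1.717×10^-5 = 4.601×10^7 Pa.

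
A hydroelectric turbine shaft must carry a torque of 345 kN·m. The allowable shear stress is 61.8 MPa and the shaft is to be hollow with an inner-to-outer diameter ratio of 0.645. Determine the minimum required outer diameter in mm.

325 mm

For a hollow shaft with d_i/d_o = 0.645: τ_max = 16T/(π d_o³ (1−k⁴)), so d_o = [16T/(π τ_allow (1−k⁴))]^(1/3) = [16·345000/(π·6.18×10^7·0.8269)]^(1/3) = 0.3252 m.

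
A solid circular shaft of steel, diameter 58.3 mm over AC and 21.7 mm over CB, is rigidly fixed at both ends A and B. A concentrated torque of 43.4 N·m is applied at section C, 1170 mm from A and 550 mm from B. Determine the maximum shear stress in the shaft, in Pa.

Compatibility: T_A·a/J_AC = T_B·b/J_CB with T_A + T_B = T₀.
J_AC = 1.13×10^-6 m⁴, J_CB = 2.18×10^-8 m⁴, so T_A = T₀·(J_AC/a)/((J_AC/a)+(J_CB/b)) = 41.70 N·m, T_B = 1.703 N·m.
τ in each portion: τ_AC = 1.07×10^6 Pa, τ_CB = 8.49×10^5 Pa; maximum is in AC.
τ_max = T_AC·r/J = 41.70·0.0291/1.13×10^-6 = 1.072×10^6 Pa.

1.07e6 Pa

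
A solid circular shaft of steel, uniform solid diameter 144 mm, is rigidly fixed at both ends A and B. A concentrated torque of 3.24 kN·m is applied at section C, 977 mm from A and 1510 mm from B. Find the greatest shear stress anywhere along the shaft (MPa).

3.36 MPa

With uniform GJ and both ends fixed, compatibility θ_AC = θ_CB gives T_A·a = T_B·b, together with T_A + T_B = T₀.
T_A = T₀·b/(a+b) = 3240·1510/2487 = 1967 N·m; T_B = 1273 N·m.
τ in each portion: τ_AC = 3.36×10^6 Pa, τ_CB = 2.17×10^6 Pa; maximum is in AC.
τ_max = T_AC·r/J = 1967·0.0720/4.22×10^-5 = 3.355×10^6 Pa.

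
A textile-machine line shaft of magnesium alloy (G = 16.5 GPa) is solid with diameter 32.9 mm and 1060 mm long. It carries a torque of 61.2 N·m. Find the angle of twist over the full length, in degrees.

1.96°

J = πd⁴/32 = π(0.0329)⁴/32 = 1.150×10^-7 m⁴.
θ = T·L/(G·J) = 61.20 × 1.06 / (16.5×10⁹ × 1.150×10^-7) = 0.03418 rad.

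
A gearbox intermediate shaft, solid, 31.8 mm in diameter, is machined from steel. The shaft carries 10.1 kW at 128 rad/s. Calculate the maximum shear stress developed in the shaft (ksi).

1.81 ksi

ω = 128 rad/s, so T = P/ω = 10.1×10³ / 128.0 = 78.91 N·m.
J = πd⁴/32 = π(0.0318)⁴/32 = 1.004×10^-7 m⁴.
τ_max = T·r/J = 78.91 × 0.0159 / 1.004×10^-7 = 1.250×10^7 Pa.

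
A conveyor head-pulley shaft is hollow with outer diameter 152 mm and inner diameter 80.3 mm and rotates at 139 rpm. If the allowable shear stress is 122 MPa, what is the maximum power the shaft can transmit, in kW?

1130 kW

J = π(d_o⁴ − d_i⁴)/32 = π(0.152⁴ − 0.0803⁴)/32 = 4.832×10^-5 m⁴.
T_max = τ_allow·J/r = 1.22×10^8 × 4.832×10^-5 / 0.0760 = 77570 N·m.
ω = 2π·139/60 = 14.56 rad/s, so P_max = T_max·ω = 1.129×10^6 W.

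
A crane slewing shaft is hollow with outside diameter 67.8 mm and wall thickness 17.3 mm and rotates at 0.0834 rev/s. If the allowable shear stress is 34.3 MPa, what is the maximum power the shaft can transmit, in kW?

J = π(d_o⁴ − d_i⁴)/32 = π(0.0678⁴ − 0.0332⁴)/32 = 1.955×10^-6 m⁴.
T_max = τ_allow·J/r = 3.43×10^7 × 1.955×10^-6 / 0.0339 = 1978 N·m.
ω = 2π·0.0834 = 0.5240 rad/s, so P_max = T_max·ω = 1037 W.

1.04 kW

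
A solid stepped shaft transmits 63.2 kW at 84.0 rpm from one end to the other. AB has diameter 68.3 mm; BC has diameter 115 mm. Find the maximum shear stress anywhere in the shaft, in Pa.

1.15e8 Pa

ω = 2π·84.0/60 = 8.796 rad/s, so T = P/ω = 63.2×10³ / 8.796 = 7185 N·m.
Under the same torque, τ_max = 16T/(πd³) is largest where d is smallest — segment AB (d = 68.3 mm).
τ_max = 16·7185/(π·(0.0683)³) = 1.148×10^8 Pa.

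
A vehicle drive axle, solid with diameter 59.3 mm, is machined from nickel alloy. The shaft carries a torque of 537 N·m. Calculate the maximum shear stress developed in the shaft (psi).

1900 psi

J = πd⁴/32 = π(0.0593)⁴/32 = 1.214×10^-6 m⁴.
τ_max = T·r/J = 537.0 × 0.0296 / 1.214×10^-6 = 1.312×10^7 Pa.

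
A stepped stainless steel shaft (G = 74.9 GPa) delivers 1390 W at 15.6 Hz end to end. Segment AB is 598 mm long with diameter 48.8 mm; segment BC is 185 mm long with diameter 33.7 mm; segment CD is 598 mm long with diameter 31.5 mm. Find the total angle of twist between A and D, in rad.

ω = 2π·15.6 = 98.02 rad/s, so T = P/ω = 1390 / 98.02 = 14.18 N·m.
J_AB = π(0.0488)⁴/32 = 5.57×10^-7 m⁴; J_BC = π(0.0337)⁴/32 = 1.27×10^-7 m⁴; J_CD = π(0.0315)⁴/32 = 9.67×10^-8 m⁴.
θ = (T/G)·Σ L_i/J_i = (14.18/74.9×10⁹)·(0.598/5.57×10^-7 + 0.185/1.27×10^-7 + 0.598/9.67×10^-8) = 1.651×10^-3 rad.

0.00165 rad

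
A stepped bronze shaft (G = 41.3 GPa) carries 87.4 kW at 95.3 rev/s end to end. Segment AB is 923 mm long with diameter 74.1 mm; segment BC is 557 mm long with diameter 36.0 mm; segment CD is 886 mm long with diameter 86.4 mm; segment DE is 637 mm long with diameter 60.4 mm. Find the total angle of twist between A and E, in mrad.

ω = 2π·95.3 = 598.8 rad/s, so T = P/ω = 87.4×10³ / 598.8 = 146.0 N·m.
J_AB = π(0.0741)⁴/32 = 2.96×10^-6 m⁴; J_BC = π(0.0360)⁴/32 = 1.65×10^-7 m⁴; J_CD = π(0.0864)⁴/32 = 5.47×10^-6 m⁴; J_DE = π(0.0604)⁴/32 = 1.31×10^-6 m⁴.
θ = (T/G)·Σ L_i/J_i = (146.0/41.3×10⁹)·(0.923/2.96×10^-6 + 0.557/1.65×10^-7 + 0.886/5.47×10^-6 + 0.637/1.31×10^-6) = 0.01534 rad.

15.3 mrad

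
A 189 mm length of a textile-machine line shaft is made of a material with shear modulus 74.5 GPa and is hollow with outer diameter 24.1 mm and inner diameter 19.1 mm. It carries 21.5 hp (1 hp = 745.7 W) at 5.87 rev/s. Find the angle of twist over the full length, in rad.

0.0550 rad

ω = 2π·5.87 = 36.88 rad/s, so T = P/ω = 21.5×745.7 / 36.88 = 434.7 N·m.
J = π(d_o⁴ − d_i⁴)/32 = π(0.0241⁴ − 0.0191⁴)/32 = 2.005×10^-8 m⁴.
θ = T·L/(G·J) = 434.7 × 0.189 / (74.5×10⁹ × 2.005×10^-8) = 0.05499 rad.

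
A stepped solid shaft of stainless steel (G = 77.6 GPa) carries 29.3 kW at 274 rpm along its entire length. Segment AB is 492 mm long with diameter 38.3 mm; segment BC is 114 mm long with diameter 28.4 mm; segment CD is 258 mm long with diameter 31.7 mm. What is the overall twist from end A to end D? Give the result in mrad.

ω = 2π·274/60 = 28.69 rad/s, so T = P/ω = 29.3×10³ / 28.69 = 1021 N·m.
J_AB = π(0.0383)⁴/32 = 2.11×10^-7 m⁴; J_BC = π(0.0284)⁴/32 = 6.39×10^-8 m⁴; J_CD = π(0.0317)⁴/32 = 9.91×10^-8 m⁴.
θ = (T/G)·Σ L_i/J_i = (1021/77.6×10⁹)·(0.492/2.11×10^-7 + 0.114/6.39×10^-8 + 0.258/9.91×10^-8) = 0.08838 rad.

88.4 mrad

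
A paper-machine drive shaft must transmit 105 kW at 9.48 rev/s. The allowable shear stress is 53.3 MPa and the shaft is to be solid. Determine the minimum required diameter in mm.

ω = 2π·9.48 = 59.56 rad/s, so T = P/ω = 105×10³ / 59.56 = 1763 N·m.
For a solid shaft τ_max = 16T/(πd³), so d = (16T/(π τ_allow))^(1/3) = (16·1763/(π·5.33×10^7))^(1/3) = 0.05523 m.

55.2 mm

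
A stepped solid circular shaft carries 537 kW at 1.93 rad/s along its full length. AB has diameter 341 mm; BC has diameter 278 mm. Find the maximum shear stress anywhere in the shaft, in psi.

ω = 1.93 rad/s, so T = P/ω = 537×10³ / 1.930 = 278200 N·m.
Under the same torque, τ_max = 16T/(πd³) is largest where d is smallest — segment BC (d = 278 mm).
τ_max = 16·278200/(π·(0.278)³) = 6.596×10^7 Pa.

9570 psi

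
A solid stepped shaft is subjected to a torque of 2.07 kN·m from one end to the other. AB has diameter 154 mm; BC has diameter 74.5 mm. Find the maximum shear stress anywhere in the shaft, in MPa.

Under the same torque, τ_max = 16T/(πd³) is largest where d is smallest — segment BC (d = 74.5 mm).
τ_max = 16·2070/(π·(0.0745)³) = 2.550×10^7 Pa.

25.5 MPa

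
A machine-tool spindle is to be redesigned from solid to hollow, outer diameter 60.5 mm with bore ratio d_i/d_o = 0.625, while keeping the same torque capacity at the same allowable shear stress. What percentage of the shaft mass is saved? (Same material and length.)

32.0 %

Equal τ_max and T ⇒ the solid shaft needs d_s³ = d_o³(1−k⁴), so d_s = 60.5·(1−0.625⁴)^(1/3) = 57.25 mm.
Area ratio A_h/A_s = d_o²(1−k²)/d_s² = (1−k²)/(1−k⁴)^(2/3) = 0.6805.
Mass saving = 1 − 0.6805 = 32.0 %.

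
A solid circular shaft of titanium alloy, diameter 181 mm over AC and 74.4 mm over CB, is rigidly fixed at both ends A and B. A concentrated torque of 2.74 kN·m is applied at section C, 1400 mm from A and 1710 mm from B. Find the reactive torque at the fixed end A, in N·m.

2680 N·m

Compatibility: T_A·a/J_AC = T_B·b/J_CB with T_A + T_B = T₀.
J_AC = 1.05×10^-4 m⁴, J_CB = 3.01×10^-6 m⁴, so T_A = T₀·(J_AC/a)/((J_AC/a)+(J_CB/b)) = 2677 N·m, T_B = 62.58 N·m.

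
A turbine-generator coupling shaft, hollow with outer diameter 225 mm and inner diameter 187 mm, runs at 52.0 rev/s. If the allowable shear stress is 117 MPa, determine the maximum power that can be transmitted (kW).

44700 kW

J = π(d_o⁴ − d_i⁴)/32 = π(0.225⁴ − 0.187⁴)/32 = 1.316×10^-4 m⁴.
T_max = τ_allow·J/r = 1.17×10^8 × 1.316×10^-4 / 0.113 = 136800 N·m.
ω = 2π·52.0 = 326.7 rad/s, so P_max = T_max·ω = 4.470×10^7 W.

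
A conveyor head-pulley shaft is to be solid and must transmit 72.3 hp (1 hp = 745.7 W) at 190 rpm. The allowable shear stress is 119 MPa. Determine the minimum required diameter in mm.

ω = 2π·190/60 = 19.90 rad/s, so T = P/ω = 72.3×745.7 / 19.90 = 2710 N·m.
For a solid shaft τ_max = 16T/(πd³), so d = (16T/(π τ_allow))^(1/3) = (16·2710/(π·1.19×10^8))^(1/3) = 0.04877 m.

48.8 mm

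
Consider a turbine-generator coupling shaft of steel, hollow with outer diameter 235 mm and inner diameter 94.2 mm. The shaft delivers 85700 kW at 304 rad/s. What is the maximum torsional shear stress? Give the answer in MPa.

ω = 304 rad/s, so T = P/ω = 85700×10³ / 304.0 = 281900 N·m.
J = π(d_o⁴ − d_i⁴)/32 = π(0.235⁴ − 0.0942⁴)/32 = 2.917×10^-4 m⁴.
τ_max = T·r/J = 281900 × 0.117 / 2.917×10^-4 = 1.136×10^8 Pa.

114 MPa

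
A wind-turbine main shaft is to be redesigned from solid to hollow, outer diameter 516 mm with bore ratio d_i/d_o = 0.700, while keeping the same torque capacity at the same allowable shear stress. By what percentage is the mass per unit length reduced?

Equal τ_max and T ⇒ the solid shaft needs d_s³ = d_o³(1−k⁴), so d_s = 516·(1−0.700⁴)^(1/3) = 470.9 mm.
Area ratio A_h/A_s = d_o²(1−k²)/d_s² = (1−k²)/(1−k⁴)^(2/3) = 0.6124.
Mass saving = 1 − 0.6124 = 38.8 %.

38.8 %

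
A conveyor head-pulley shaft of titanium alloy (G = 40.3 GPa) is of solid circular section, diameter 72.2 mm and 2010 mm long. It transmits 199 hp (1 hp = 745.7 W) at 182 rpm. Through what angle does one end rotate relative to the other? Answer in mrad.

ω = 2π·182/60 = 19.06 rad/s, so T = P/ω = 199×745.7 / 19.06 = 7786 N·m.
J = πd⁴/32 = π(0.0722)⁴/32 = 2.668×10^-6 m⁴.
θ = T·L/(G·J) = 7786 × 2.01 / (40.3×10⁹ × 2.668×10^-6) = 0.1456 rad.

146 mrad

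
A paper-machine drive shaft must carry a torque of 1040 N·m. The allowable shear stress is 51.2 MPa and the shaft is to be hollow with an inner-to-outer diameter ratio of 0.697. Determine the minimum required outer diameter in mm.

51.4 mm

For a hollow shaft with d_i/d_o = 0.697: τ_max = 16T/(π d_o³ (1−k⁴)), so d_o = [16T/(π τ_allow (1−k⁴))]^(1/3) = [16·1040/(π·5.12×10^7·0.7640)]^(1/3) = 0.05135 m.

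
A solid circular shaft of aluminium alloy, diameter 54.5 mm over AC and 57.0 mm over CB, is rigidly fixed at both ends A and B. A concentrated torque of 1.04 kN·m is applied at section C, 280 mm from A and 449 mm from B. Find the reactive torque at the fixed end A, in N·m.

596 N·m

Compatibility: T_A·a/J_AC = T_B·b/J_CB with T_A + T_B = T₀.
J_AC = 8.66×10^-7 m⁴, J_CB = 1.04×10^-6 m⁴, so T_A = T₀·(J_AC/a)/((J_AC/a)+(J_CB/b)) = 595.6 N·m, T_B = 444.4 N·m.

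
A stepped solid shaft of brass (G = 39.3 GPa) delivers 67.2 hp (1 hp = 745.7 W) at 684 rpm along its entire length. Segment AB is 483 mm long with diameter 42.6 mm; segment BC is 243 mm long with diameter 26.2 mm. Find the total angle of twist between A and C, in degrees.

6.88°

ω = 2π·684/60 = 71.63 rad/s, so T = P/ω = 67.2×745.7 / 71.63 = 699.6 N·m.
J_AB = π(0.0426)⁴/32 = 3.23×10^-7 m⁴; J_BC = π(0.0262)⁴/32 = 4.63×10^-8 m⁴.
θ = (T/G)·Σ L_i/J_i = (699.6/39.3×10⁹)·(0.483/3.23×10^-7 + 0.243/4.63×10^-8) = 0.1201 rad.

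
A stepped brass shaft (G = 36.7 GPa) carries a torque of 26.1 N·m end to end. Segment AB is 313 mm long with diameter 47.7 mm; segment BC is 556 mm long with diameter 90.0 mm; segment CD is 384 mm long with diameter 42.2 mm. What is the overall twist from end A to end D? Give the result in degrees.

J_AB = π(0.0477)⁴/32 = 5.08×10^-7 m⁴; J_BC = π(0.0900)⁴/32 = 6.44×10^-6 m⁴; J_CD = π(0.0422)⁴/32 = 3.11×10^-7 m⁴.
θ = (T/G)·Σ L_i/J_i = (26.10/36.7×10⁹)·(0.313/5.08×10^-7 + 0.556/6.44×10^-6 + 0.384/3.11×10^-7) = 1.376×10^-3 rad.

0.0789°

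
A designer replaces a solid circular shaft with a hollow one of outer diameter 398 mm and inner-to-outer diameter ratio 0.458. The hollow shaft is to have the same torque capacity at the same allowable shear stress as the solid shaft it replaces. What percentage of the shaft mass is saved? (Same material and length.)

18.6 %

Equal τ_max and T ⇒ the solid shaft needs d_s³ = d_o³(1−k⁴), so d_s = 398·(1−0.458⁴)^(1/3) = 392.1 mm.
Area ratio A_h/A_s = d_o²(1−k²)/d_s² = (1−k²)/(1−k⁴)^(2/3) = 0.8143.
Mass saving = 1 − 0.8143 = 18.6 %.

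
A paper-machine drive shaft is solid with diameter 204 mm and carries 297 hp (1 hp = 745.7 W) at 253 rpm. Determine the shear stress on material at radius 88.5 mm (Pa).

4.35e6 Pa

ω = 2π·253/60 = 26.49 rad/s, so T = P/ω = 297×745.7 / 26.49 = 8359 N·m.
J = πd⁴/32 = π(0.204)⁴/32 = 1.700×10^-4 m⁴.
Shear stress varies linearly with radius: τ = T·r/J = 8359 × 0.0885 / 1.700×10^-4 = 4.351×10^6 Pa.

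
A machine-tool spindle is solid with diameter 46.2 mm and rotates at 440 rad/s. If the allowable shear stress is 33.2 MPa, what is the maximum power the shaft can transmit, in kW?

J = πd⁴/32 = π(0.0462)⁴/32 = 4.473×10^-7 m⁴.
T_max = τ_allow·J/r = 3.32×10^7 × 4.473×10^-7 / 0.0231 = 642.8 N·m.
ω = 440 rad/s, so P_max = T_max·ω = 2.828×10^5 W.

283 kW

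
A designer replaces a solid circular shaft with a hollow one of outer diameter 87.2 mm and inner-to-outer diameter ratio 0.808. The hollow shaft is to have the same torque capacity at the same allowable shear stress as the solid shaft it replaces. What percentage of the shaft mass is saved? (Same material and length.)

49.7 %

Equal τ_max and T ⇒ the solid shaft needs d_s³ = d_o³(1−k⁴), so d_s = 87.2·(1−0.808⁴)^(1/3) = 72.46 mm.
Area ratio A_h/A_s = d_o²(1−k²)/d_s² = (1−k²)/(1−k⁴)^(2/3) = 0.5027.
Mass saving = 1 − 0.5027 = 49.7 %.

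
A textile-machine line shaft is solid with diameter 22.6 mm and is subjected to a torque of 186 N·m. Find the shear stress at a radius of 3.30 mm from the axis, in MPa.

J = πd⁴/32 = π(0.0226)⁴/32 = 2.561×10^-8 m⁴.
Shear stress varies linearly with radius: τ = T·r/J = 186.0 × 0.00330 / 2.561×10^-8 = 2.397×10^7 Pa.

24.0 MPa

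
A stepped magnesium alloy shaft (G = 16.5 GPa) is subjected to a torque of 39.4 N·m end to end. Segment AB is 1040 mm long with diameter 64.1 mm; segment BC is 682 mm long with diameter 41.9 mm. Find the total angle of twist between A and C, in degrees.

0.394°

J_AB = π(0.0641)⁴/32 = 1.66×10^-6 m⁴; J_BC = π(0.0419)⁴/32 = 3.03×10^-7 m⁴.
θ = (T/G)·Σ L_i/J_i = (39.40/16.5×10⁹)·(1.04/1.66×10^-6 + 0.682/3.03×10^-7) = 6.880×10^-3 rad.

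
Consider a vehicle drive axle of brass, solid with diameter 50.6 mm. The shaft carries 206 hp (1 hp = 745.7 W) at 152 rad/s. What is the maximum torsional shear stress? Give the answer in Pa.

ω = 152 rad/s, so T = P/ω = 206×745.7 / 152.0 = 1011 N·m.
J = πd⁴/32 = π(0.0506)⁴/32 = 6.436×10^-7 m⁴.
τ_max = T·r/J = 1011 × 0.0253 / 6.436×10^-7 = 3.973×10^7 Pa.

3.97e7 Pa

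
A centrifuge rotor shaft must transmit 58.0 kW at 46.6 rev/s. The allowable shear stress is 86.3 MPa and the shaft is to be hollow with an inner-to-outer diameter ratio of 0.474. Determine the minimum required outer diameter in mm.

23.1 mm

ω = 2π·46.6 = 292.8 rad/s, so T = P/ω = 58.0×10³ / 292.8 = 198.1 N·m.
For a hollow shaft with d_i/d_o = 0.474: τ_max = 16T/(π d_o³ (1−k⁴)), so d_o = [16T/(π τ_allow (1−k⁴))]^(1/3) = [16·198.1/(π·8.63×10^7·0.9495)]^(1/3) = 0.02309 m.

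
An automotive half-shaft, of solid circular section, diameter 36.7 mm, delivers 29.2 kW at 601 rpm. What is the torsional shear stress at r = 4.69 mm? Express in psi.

ω = 2π·601/60 = 62.94 rad/s, so T = P/ω = 29.2×10³ / 62.94 = 464.0 N·m.
J = πd⁴/32 = π(0.0367)⁴/32 = 1.781×10^-7 m⁴.
Shear stress varies linearly with radius: τ = T·r/J = 464.0 × 0.00469 / 1.781×10^-7 = 1.222×10^7 Pa.

1770 psi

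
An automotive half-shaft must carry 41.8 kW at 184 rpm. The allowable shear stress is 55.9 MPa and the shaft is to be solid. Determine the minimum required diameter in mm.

58.3 mm

ω = 2π·184/60 = 19.27 rad/s, so T = P/ω = 41.8×10³ / 19.27 = 2169 N·m.
For a solid shaft τ_max = 16T/(πd³), so d = (16T/(π τ_allow))^(1/3) = (16·2169/(π·5.59×10^7))^(1/3) = 0.05825 m.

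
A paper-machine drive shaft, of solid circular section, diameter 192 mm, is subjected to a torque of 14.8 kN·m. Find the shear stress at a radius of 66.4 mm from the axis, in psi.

J = πd⁴/32 = π(0.192)⁴/32 = 1.334×10^-4 m⁴.
Shear stress varies linearly with radius: τ = T·r/J = 14800 × 0.0664 / 1.334×10^-4 = 7.366×10^6 Pa.

1070 psi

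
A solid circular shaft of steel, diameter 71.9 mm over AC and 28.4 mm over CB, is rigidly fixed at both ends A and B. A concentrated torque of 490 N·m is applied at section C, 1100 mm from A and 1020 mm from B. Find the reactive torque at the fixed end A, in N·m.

Compatibility: T_A·a/J_AC = T_B·b/J_CB with T_A + T_B = T₀.
J_AC = 2.62×10^-6 m⁴, J_CB = 6.39×10^-8 m⁴, so T_A = T₀·(J_AC/a)/((J_AC/a)+(J_CB/b)) = 477.5 N·m, T_B = 12.53 N·m.

477 N·m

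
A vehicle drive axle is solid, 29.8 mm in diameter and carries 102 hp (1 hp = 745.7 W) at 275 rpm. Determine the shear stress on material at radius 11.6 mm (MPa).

ω = 2π·275/60 = 28.80 rad/s, so T = P/ω = 102×745.7 / 28.80 = 2641 N·m.
J = πd⁴/32 = π(0.0298)⁴/32 = 7.742×10^-8 m⁴.
Shear stress varies linearly with radius: τ = T·r/J = 2641 × 0.0116 / 7.742×10^-8 = 3.957×10^8 Pa.

396 MPa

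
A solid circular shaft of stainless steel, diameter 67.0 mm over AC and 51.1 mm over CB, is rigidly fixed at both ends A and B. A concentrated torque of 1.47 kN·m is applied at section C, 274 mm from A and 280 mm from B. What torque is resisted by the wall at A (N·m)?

1100 N·m

Compatibility: T_A·a/J_AC = T_B·b/J_CB with T_A + T_B = T₀.
J_AC = 1.98×10^-6 m⁴, J_CB = 6.69×10^-7 m⁴, so T_A = T₀·(J_AC/a)/((J_AC/a)+(J_CB/b)) = 1104 N·m, T_B = 365.7 N·m.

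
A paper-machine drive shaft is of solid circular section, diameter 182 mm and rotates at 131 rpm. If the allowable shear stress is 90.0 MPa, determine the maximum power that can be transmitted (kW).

J = πd⁴/32 = π(0.182)⁴/32 = 1.077×10^-4 m⁴.
T_max = τ_allow·J/r = 9.00×10^7 × 1.077×10^-4 / 0.0910 = 106500 N·m.
ω = 2π·131/60 = 13.72 rad/s, so P_max = T_max·ω = 1.461×10^6 W.

1460 kW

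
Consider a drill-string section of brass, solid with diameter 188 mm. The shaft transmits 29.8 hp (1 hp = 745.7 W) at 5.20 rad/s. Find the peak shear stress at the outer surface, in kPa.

3280 kPa

ω = 5.20 rad/s, so T = P/ω = 29.8×745.7 / 5.200 = 4273 N·m.
J = πd⁴/32 = π(0.188)⁴/32 = 1.226×10^-4 m⁴.
τ_max = T·r/J = 4273 × 0.0940 / 1.226×10^-4 = 3.275×10^6 Pa.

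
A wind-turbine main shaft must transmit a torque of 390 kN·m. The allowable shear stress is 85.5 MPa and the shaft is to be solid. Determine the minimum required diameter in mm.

285 mm

For a solid shaft τ_max = 16T/(πd³), so d = (16T/(π τ_allow))^(1/3) = (16·390000/(π·8.55×10^7))^(1/3) = 0.2853 m.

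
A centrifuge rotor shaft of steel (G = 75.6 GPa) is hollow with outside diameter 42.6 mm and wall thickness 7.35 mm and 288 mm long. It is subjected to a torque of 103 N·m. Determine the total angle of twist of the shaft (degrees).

J = π(d_o⁴ − d_i⁴)/32 = π(0.0426⁴ − 0.0279⁴)/32 = 2.638×10^-7 m⁴.
θ = T·L/(G·J) = 103.0 × 0.288 / (75.6×10⁹ × 2.638×10^-7) = 1.487×10^-3 rad.

0.0852°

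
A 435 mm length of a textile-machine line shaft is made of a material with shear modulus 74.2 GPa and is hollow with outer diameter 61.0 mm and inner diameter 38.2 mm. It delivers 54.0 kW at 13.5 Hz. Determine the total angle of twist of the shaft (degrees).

0.186°

ω = 2π·13.5 = 84.82 rad/s, so T = P/ω = 54.0×10³ / 84.82 = 636.6 N·m.
J = π(d_o⁴ − d_i⁴)/32 = π(0.0610⁴ − 0.0382⁴)/32 = 1.150×10^-6 m⁴.
θ = T·L/(G·J) = 636.6 × 0.435 / (74.2×10⁹ × 1.150×10^-6) = 3.245×10^-3 rad.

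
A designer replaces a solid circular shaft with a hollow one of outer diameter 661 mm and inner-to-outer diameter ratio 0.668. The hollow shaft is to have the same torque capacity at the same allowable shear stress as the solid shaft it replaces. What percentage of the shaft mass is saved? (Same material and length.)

Equal τ_max and T ⇒ the solid shaft needs d_s³ = d_o³(1−k⁴), so d_s = 661·(1−0.668⁴)^(1/3) = 613.8 mm.
Area ratio A_h/A_s = d_o²(1−k²)/d_s² = (1−k²)/(1−k⁴)^(2/3) = 0.6421.
Mass saving = 1 − 0.6421 = 35.8 %.

35.8 %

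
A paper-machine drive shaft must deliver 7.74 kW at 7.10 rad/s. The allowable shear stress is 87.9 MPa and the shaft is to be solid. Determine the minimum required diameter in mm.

ω = 7.10 rad/s, so T = P/ω = 7.74×10³ / 7.100 = 1090 N·m.
For a solid shaft τ_max = 16T/(πd³), so d = (16T/(π τ_allow))^(1/3) = (16·1090/(π·8.79×10^7))^(1/3) = 0.03982 m.

39.8 mm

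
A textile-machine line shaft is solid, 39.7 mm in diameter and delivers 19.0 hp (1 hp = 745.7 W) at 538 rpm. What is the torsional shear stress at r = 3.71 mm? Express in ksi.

0.555 ksi

ω = 2π·538/60 = 56.34 rad/s, so T = P/ω = 19.0×745.7 / 56.34 = 251.5 N·m.
J = πd⁴/32 = π(0.0397)⁴/32 = 2.439×10^-7 m⁴.
Shear stress varies linearly with radius: τ = T·r/J = 251.5 × 0.00371 / 2.439×10^-7 = 3.826×10^6 Pa.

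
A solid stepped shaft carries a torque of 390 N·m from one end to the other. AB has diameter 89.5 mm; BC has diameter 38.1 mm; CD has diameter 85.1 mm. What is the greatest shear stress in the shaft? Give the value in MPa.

Under the same torque, τ_max = 16T/(πd³) is largest where d is smallest — segment BC (d = 38.1 mm).
τ_max = 16·390.0/(π·(0.0381)³) = 3.591×10^7 Pa.

35.9 MPa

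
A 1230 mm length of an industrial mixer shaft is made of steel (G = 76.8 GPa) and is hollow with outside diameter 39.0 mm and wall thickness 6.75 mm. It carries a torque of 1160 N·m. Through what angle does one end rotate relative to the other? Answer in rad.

0.100 rad

J = π(d_o⁴ − d_i⁴)/32 = π(0.0390⁴ − 0.0255⁴)/32 = 1.856×10^-7 m⁴.
θ = T·L/(G·J) = 1160 × 1.23 / (76.8×10⁹ × 1.856×10^-7) = 0.1001 rad.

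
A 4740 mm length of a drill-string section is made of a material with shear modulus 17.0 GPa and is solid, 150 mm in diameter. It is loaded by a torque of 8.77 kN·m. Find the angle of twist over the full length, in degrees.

J = πd⁴/32 = π(0.150)⁴/32 = 4.970×10^-5 m⁴.
θ = T·L/(G·J) = 8770 × 4.74 / (17.0×10⁹ × 4.970×10^-5) = 0.04920 rad.

2.82°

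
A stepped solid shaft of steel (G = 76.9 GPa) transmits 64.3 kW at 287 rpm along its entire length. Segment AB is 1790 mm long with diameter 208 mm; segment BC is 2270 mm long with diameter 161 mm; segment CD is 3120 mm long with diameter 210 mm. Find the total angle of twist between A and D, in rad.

ω = 2π·287/60 = 30.05 rad/s, so T = P/ω = 64.3×10³ / 30.05 = 2139 N·m.
J_AB = π(0.208)⁴/32 = 1.84×10^-4 m⁴; J_BC = π(0.161)⁴/32 = 6.60×10^-5 m⁴; J_CD = π(0.210)⁴/32 = 1.91×10^-4 m⁴.
θ = (T/G)·Σ L_i/J_i = (2139/76.9×10⁹)·(1.79/1.84×10^-4 + 2.27/6.60×10^-5 + 3.12/1.91×10^-4) = 1.683×10^-3 rad.

0.00168 rad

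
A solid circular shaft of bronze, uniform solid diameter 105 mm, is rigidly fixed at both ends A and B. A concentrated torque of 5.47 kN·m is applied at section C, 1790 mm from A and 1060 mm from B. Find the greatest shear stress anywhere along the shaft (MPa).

With uniform GJ and both ends fixed, compatibility θ_AC = θ_CB gives T_A·a = T_B·b, together with T_A + T_B = T₀.
T_A = T₀·b/(a+b) = 5470·1060/2850 = 2034 N·m; T_B = 3436 N·m.
τ in each portion: τ_AC = 8.95×10^6 Pa, τ_CB = 1.51×10^7 Pa; maximum is in CB.
τ_max = T_CB·r/J = 3436·0.0525/1.19×10^-5 = 1.511×10^7 Pa.

15.1 MPa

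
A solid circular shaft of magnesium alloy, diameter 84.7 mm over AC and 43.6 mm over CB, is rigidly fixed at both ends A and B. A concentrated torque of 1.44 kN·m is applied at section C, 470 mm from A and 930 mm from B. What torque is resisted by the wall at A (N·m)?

Compatibility: T_A·a/J_AC = T_B·b/J_CB with T_A + T_B = T₀.
J_AC = 5.05×10^-6 m⁴, J_CB = 3.55×10^-7 m⁴, so T_A = T₀·(J_AC/a)/((J_AC/a)+(J_CB/b)) = 1391 N·m, T_B = 49.35 N·m.

1390 N·m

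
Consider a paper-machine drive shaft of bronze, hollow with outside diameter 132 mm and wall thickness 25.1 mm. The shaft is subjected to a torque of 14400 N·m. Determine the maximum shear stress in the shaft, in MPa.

37.4 MPa

J = π(d_o⁴ − d_i⁴)/32 = π(0.132⁴ − 0.0818⁴)/32 = 2.541×10^-5 m⁴.
τ_max = T·r/J = 14400 × 0.0660 / 2.541×10^-5 = 3.740×10^7 Pa.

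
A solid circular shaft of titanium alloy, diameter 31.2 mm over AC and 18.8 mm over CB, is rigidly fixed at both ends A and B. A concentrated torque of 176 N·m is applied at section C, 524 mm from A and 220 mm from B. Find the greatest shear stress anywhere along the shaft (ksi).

Compatibility: T_A·a/J_AC = T_B·b/J_CB with T_A + T_B = T₀.
J_AC = 9.30×10^-8 m⁴, J_CB = 1.23×10^-8 m⁴, so T_A = T₀·(J_AC/a)/((J_AC/a)+(J_CB/b)) = 133.9 N·m, T_B = 42.06 N·m.
τ in each portion: τ_AC = 2.25×10^7 Pa, τ_CB = 3.22×10^7 Pa; maximum is in CB.
τ_max = T_CB·r/J = 42.06·0.00940/1.23×10^-8 = 3.224×10^7 Pa.

4.68 ksi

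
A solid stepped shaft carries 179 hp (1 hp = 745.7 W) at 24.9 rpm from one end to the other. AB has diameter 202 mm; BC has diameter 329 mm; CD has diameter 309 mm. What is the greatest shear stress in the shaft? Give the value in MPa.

ω = 2π·24.9/60 = 2.608 rad/s, so T = P/ω = 179×745.7 / 2.608 = 51190 N·m.
Under the same torque, τ_max = 16T/(πd³) is largest where d is smallest — segment AB (d = 202 mm).
τ_max = 16·51190/(π·(0.202)³) = 3.163×10^7 Pa.

31.6 MPa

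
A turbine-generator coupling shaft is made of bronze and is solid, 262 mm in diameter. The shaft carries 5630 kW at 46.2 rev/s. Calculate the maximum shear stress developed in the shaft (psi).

ω = 2π·46.2 = 290.3 rad/s, so T = P/ω = 5630×10³ / 290.3 = 19390 N·m.
J = πd⁴/32 = π(0.262)⁴/32 = 4.626×10^-4 m⁴.
τ_max = T·r/J = 19390 × 0.131 / 4.626×10^-4 = 5.492×10^6 Pa.

797 psi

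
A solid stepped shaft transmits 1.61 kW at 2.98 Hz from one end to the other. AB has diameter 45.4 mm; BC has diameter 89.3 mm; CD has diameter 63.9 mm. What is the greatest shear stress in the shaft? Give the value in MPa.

4.68 MPa

ω = 2π·2.98 = 18.72 rad/s, so T = P/ω = 1.61×10³ / 18.72 = 85.99 N·m.
Under the same torque, τ_max = 16T/(πd³) is largest where d is smallest — segment AB (d = 45.4 mm).
τ_max = 16·85.99/(π·(0.0454)³) = 4.680×10^6 Pa.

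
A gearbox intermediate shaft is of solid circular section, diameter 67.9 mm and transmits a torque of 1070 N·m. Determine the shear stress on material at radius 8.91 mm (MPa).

J = πd⁴/32 = π(0.0679)⁴/32 = 2.087×10^-6 m⁴.
Shear stress varies linearly with radius: τ = T·r/J = 1070 × 0.00891 / 2.087×10^-6 = 4.569×10^6 Pa.

4.57 MPa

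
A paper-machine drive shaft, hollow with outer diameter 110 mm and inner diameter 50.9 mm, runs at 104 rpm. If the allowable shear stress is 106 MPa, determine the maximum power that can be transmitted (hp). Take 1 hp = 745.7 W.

386 hp

J = π(d_o⁴ − d_i⁴)/32 = π(0.110⁴ − 0.0509⁴)/32 = 1.371×10^-5 m⁴.
T_max = τ_allow·J/r = 1.06×10^8 × 1.371×10^-5 / 0.0550 = 26430 N·m.
ω = 2π·104/60 = 10.89 rad/s, so P_max = T_max·ω = 2.879×10^5 W.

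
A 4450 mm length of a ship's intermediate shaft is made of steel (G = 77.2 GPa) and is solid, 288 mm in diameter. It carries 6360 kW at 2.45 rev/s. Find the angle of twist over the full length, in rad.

0.0353 rad

ω = 2π·2.45 = 15.39 rad/s, so T = P/ω = 6360×10³ / 15.39 = 413200 N·m.
J = πd⁴/32 = π(0.288)⁴/32 = 6.754×10^-4 m⁴.
θ = T·L/(G·J) = 413200 × 4.45 / (77.2×10⁹ × 6.754×10^-4) = 0.03526 rad.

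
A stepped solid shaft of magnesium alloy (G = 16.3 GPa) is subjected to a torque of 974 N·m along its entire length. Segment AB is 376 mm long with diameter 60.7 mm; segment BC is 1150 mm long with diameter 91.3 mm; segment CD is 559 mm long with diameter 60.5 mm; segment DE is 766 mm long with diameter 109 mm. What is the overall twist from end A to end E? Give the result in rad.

J_AB = π(0.0607)⁴/32 = 1.33×10^-6 m⁴; J_BC = π(0.0913)⁴/32 = 6.82×10^-6 m⁴; J_CD = π(0.0605)⁴/32 = 1.32×10^-6 m⁴; J_DE = π(0.109)⁴/32 = 1.39×10^-5 m⁴.
θ = (T/G)·Σ L_i/J_i = (974.0/16.3×10⁹)·(0.376/1.33×10^-6 + 1.15/6.82×10^-6 + 0.559/1.32×10^-6 + 0.766/1.39×10^-5) = 0.05563 rad.

0.0556 rad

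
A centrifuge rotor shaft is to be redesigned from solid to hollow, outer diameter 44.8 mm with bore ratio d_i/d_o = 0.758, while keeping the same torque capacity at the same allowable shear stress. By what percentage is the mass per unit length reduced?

44.4 %

Equal τ_max and T ⇒ the solid shaft needs d_s³ = d_o³(1−k⁴), so d_s = 44.8·(1−0.758⁴)^(1/3) = 39.20 mm.
Area ratio A_h/A_s = d_o²(1−k²)/d_s² = (1−k²)/(1−k⁴)^(2/3) = 0.5557.
Mass saving = 1 − 0.5557 = 44.4 %.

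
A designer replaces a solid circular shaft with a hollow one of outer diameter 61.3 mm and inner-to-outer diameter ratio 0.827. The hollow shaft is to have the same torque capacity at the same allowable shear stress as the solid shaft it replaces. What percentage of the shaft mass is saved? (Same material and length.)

Equal τ_max and T ⇒ the solid shaft needs d_s³ = d_o³(1−k⁴), so d_s = 61.3·(1−0.827⁴)^(1/3) = 49.68 mm.
Area ratio A_h/A_s = d_o²(1−k²)/d_s² = (1−k²)/(1−k⁴)^(2/3) = 0.4813.
Mass saving = 1 − 0.4813 = 51.9 %.

51.9 %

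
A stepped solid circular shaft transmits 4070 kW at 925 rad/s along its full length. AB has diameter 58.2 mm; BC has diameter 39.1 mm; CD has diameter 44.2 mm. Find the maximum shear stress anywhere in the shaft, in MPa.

375 MPa

ω = 925 rad/s, so T = P/ω = 4070×10³ / 925.0 = 4400 N·m.
Under the same torque, τ_max = 16T/(πd³) is largest where d is smallest — segment BC (d = 39.1 mm).
τ_max = 16·4400/(π·(0.0391)³) = 3.749×10^8 Pa.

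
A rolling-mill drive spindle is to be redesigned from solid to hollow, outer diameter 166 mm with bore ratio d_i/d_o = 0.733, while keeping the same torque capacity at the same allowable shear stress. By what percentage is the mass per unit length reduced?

Equal τ_max and T ⇒ the solid shaft needs d_s³ = d_o³(1−k⁴), so d_s = 166·(1−0.733⁴)^(1/3) = 148.2 mm.
Area ratio A_h/A_s = d_o²(1−k²)/d_s² = (1−k²)/(1−k⁴)^(2/3) = 0.5807.
Mass saving = 1 − 0.5807 = 41.9 %.

41.9 %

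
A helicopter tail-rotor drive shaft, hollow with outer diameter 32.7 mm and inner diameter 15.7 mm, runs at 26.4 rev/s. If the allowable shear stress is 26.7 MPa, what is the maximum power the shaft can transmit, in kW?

28.8 kW

J = π(d_o⁴ − d_i⁴)/32 = π(0.0327⁴ − 0.0157⁴)/32 = 1.063×10^-7 m⁴.
T_max = τ_allow·J/r = 2.67×10^7 × 1.063×10^-7 / 0.0163 = 173.6 N·m.
ω = 2π·26.4 = 165.9 rad/s, so P_max = T_max·ω = 2.879×10^4 W.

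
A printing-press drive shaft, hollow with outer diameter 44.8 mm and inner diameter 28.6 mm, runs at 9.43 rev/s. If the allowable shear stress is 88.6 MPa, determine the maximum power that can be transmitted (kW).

J = π(d_o⁴ − d_i⁴)/32 = π(0.0448⁴ − 0.0286⁴)/32 = 3.298×10^-7 m⁴.
T_max = τ_allow·J/r = 8.86×10^7 × 3.298×10^-7 / 0.0224 = 1304 N·m.
ω = 2π·9.43 = 59.25 rad/s, so P_max = T_max·ω = 7.729×10^4 W.

77.3 kW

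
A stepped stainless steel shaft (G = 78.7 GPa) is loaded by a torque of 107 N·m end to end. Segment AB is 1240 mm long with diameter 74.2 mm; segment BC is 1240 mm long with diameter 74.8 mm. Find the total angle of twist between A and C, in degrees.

J_AB = π(0.0742)⁴/32 = 2.98×10^-6 m⁴; J_BC = π(0.0748)⁴/32 = 3.07×10^-6 m⁴.
θ = (T/G)·Σ L_i/J_i = (107.0/78.7×10⁹)·(1.24/2.98×10^-6 + 1.24/3.07×10^-6) = 1.115×10^-3 rad.

0.0639°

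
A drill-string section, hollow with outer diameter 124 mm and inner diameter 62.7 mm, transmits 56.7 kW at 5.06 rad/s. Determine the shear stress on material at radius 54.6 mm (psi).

4090 psi

ω = 5.06 rad/s, so T = P/ω = 56.7×10³ / 5.060 = 11210 N·m.
J = π(d_o⁴ − d_i⁴)/32 = π(0.124⁴ − 0.0627⁴)/32 = 2.169×10^-5 m⁴.
Shear stress varies linearly with radius: τ = T·r/J = 11210 × 0.0546 / 2.169×10^-5 = 2.820×10^7 Pa.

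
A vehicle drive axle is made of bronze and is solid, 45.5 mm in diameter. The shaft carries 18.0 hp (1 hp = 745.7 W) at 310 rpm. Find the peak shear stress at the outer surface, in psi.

ω = 2π·310/60 = 32.46 rad/s, so T = P/ω = 18.0×745.7 / 32.46 = 413.5 N·m.
J = πd⁴/32 = π(0.0455)⁴/32 = 4.208×10^-7 m⁴.
τ_max = T·r/J = 413.5 × 0.0227 / 4.208×10^-7 = 2.236×10^7 Pa.

3240 psi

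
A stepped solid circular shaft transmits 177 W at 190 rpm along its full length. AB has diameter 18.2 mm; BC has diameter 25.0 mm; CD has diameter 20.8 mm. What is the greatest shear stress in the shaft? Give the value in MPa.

ω = 2π·190/60 = 19.90 rad/s, so T = P/ω = 177 / 19.90 = 8.896 N·m.
Under the same torque, τ_max = 16T/(πd³) is largest where d is smallest — segment AB (d = 18.2 mm).
τ_max = 16·8.896/(π·(0.0182)³) = 7.515×10^6 Pa.

7.52 MPa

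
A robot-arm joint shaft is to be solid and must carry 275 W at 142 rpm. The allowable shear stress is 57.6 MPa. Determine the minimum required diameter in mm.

11.8 mm

ω = 2π·142/60 = 14.87 rad/s, so T = P/ω = 275 / 14.87 = 18.49 N·m.
For a solid shaft τ_max = 16T/(πd³), so d = (16T/(π τ_allow))^(1/3) = (16·18.49/(π·5.76×10^7))^(1/3) = 0.01178 m.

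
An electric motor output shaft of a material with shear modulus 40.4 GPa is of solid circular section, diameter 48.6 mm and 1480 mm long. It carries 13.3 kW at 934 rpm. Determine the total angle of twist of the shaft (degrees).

0.521°

ω = 2π·934/60 = 97.81 rad/s, so T = P/ω = 13.3×10³ / 97.81 = 136.0 N·m.
J = πd⁴/32 = π(0.0486)⁴/32 = 5.477×10^-7 m⁴.
θ = T·L/(G·J) = 136.0 × 1.48 / (40.4×10⁹ × 5.477×10^-7) = 9.095×10^-3 rad.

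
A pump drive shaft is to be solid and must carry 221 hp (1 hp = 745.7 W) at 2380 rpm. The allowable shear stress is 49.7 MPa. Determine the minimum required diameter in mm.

ω = 2π·2380/60 = 249.2 rad/s, so T = P/ω = 221×745.7 / 249.2 = 661.2 N·m.
For a solid shaft τ_max = 16T/(πd³), so d = (16T/(π τ_allow))^(1/3) = (16·661.2/(π·4.97×10^7))^(1/3) = 0.04077 m.

40.8 mm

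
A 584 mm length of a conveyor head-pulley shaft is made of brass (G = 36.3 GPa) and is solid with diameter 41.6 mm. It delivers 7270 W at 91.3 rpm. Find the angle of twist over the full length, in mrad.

ω = 2π·91.3/60 = 9.561 rad/s, so T = P/ω = 7270 / 9.561 = 760.4 N·m.
J = πd⁴/32 = π(0.0416)⁴/32 = 2.940×10^-7 m⁴.
θ = T·L/(G·J) = 760.4 × 0.584 / (36.3×10⁹ × 2.940×10^-7) = 0.04161 rad.

41.6 mrad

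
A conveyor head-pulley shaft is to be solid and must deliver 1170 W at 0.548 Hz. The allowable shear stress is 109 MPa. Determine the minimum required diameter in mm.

ω = 2π·0.548 = 3.443 rad/s, so T = P/ω = 1170 / 3.443 = 339.8 N·m.
For a solid shaft τ_max = 16T/(πd³), so d = (16T/(π τ_allow))^(1/3) = (16·339.8/(π·1.09×10^8))^(1/3) = 0.02513 m.

25.1 mm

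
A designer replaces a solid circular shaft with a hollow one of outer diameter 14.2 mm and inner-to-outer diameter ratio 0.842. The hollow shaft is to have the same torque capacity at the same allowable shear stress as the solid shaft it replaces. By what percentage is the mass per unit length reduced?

Equal τ_max and T ⇒ the solid shaft needs d_s³ = d_o³(1−k⁴), so d_s = 14.2·(1−0.842⁴)^(1/3) = 11.25 mm.
Area ratio A_h/A_s = d_o²(1−k²)/d_s² = (1−k²)/(1−k⁴)^(2/3) = 0.4636.
Mass saving = 1 − 0.4636 = 53.6 %.

53.6 %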